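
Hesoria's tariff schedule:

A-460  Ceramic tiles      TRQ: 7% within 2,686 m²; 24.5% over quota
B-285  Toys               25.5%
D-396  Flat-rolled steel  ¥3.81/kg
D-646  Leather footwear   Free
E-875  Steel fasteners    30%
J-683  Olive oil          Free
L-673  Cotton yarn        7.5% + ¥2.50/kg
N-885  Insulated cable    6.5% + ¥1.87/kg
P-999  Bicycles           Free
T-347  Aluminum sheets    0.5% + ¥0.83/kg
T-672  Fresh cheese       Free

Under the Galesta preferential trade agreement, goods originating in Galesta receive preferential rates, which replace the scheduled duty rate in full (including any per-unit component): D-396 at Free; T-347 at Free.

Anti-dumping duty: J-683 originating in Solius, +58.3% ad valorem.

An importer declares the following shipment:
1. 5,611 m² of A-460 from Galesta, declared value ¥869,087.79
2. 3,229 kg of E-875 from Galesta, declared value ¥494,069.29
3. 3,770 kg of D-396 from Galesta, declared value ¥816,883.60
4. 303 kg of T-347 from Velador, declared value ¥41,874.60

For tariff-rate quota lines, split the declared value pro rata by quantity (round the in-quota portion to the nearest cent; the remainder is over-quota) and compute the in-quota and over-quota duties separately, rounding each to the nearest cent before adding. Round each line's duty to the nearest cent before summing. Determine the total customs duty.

¥288,802.12

Line 1 (A-460, Galesta, 5,611 m², ¥869,087.79):
Code A-460 is under a tariff-rate quota (threshold 2,686 m²). In-quota: 2,686 m² at 7%; over-quota: 2,925 m² at 24.5%.
Pro-rata value split: in-quota = ¥869,087.79 × 2,686/5,611 = ¥416,034.54; over-quota = ¥869,087.79 − ¥416,034.54 = ¥453,053.25.
In-quota duty = ¥416,034.54 × 7% = ¥29,122.42. Over-quota duty = ¥453,053.25 × 24.5% = ¥110,998.05.
Line duty = ¥29,122.42 + ¥110,998.05 = ¥140,120.47.
Line 2 (E-875, Galesta, 3,229 kg, ¥494,069.29):
Base rate for E-875 is 30%.
Origin Galesta is the FTA partner but E-875 is not on the preference list; base rate stands.
Duty = ¥494,069.29 × 30% = ¥148,220.79.
Line 3 (D-396, Galesta, 3,770 kg, ¥816,883.60):
Base rate for D-396 is ¥3.81/kg.
Origin Galesta qualifies under the Hesoria–Galesta agreement and D-396 is covered: preferential rate Free applies instead.
Duty = ¥816,883.60 × 0% = ¥0.00.
Line 4 (T-347, Velador, 303 kg, ¥41,874.60):
Base rate for T-347 is 0.5% + ¥0.83/kg.
T-347 has an FTA preferential rate, but origin Velador is not Galesta; base rate stands.
Duty = ¥41,874.60 × 0.5% + 303 × ¥0.83 = ¥460.86.
Total = ¥140,120.47 + ¥148,220.79 + ¥0.00 + ¥460.86 = ¥288,802.12.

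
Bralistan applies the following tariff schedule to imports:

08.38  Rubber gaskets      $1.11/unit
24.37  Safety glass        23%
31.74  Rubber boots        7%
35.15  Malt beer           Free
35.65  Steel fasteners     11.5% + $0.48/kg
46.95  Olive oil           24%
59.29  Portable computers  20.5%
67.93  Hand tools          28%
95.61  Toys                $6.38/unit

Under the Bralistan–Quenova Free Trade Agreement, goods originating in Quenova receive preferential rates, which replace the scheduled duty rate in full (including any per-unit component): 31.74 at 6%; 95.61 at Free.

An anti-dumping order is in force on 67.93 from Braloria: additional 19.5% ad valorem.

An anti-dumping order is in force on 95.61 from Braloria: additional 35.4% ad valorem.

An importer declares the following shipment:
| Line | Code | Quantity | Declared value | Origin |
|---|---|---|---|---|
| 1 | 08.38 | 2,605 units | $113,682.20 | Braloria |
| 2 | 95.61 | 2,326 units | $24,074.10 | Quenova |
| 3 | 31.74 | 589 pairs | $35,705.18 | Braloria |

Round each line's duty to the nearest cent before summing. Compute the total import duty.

$5,390.91

Line 1 (08.38, Braloria, 2,605 units, $113,682.20):
Base rate for 08.38 is $1.11/unit.
Duty = 2,605 × $1.11 = $2,891.55.
Line 2 (95.61, Quenova, 2,326 units, $24,074.10):
Base rate for 95.61 is $6.38/unit.
Origin Quenova qualifies under the Bralistan–Quenova agreement and 95.61 is covered: preferential rate Free applies instead.
The additional-duty order on 95.61 targets Braloria, not Quenova; it does not apply.
Duty = $24,074.10 × 0% = $0.00.
Line 3 (31.74, Braloria, 589 pairs, $35,705.18):
Base rate for 31.74 is 7%.
31.74 has an FTA preferential rate, but origin Braloria is not Quenova; base rate stands.
Duty = $35,705.18 × 7% = $2,499.36.
Total = $2,891.55 + $0.00 + $2,499.36 = $5,390.91.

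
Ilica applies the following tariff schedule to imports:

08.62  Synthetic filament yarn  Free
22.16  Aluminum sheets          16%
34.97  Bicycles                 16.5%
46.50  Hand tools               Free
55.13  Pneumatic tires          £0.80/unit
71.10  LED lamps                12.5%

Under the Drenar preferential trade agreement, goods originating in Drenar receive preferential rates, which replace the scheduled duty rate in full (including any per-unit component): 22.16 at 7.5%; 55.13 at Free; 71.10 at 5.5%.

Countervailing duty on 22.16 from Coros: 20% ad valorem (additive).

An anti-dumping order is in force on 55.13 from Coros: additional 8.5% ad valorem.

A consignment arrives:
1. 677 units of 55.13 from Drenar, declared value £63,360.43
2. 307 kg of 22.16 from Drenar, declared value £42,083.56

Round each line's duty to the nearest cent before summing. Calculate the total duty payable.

£3,156.27

Line 1 (55.13, Drenar, 677 units, £63,360.43):
Base rate for 55.13 is £0.80/unit.
Origin Drenar qualifies under the Ilica–Drenar agreement and 55.13 is covered: preferential rate Free applies instead.
The additional-duty order on 55.13 targets Coros, not Drenar; it does not apply.
Duty = £63,360.43 × 0% = £0.00.
Line 2 (22.16, Drenar, 307 kg, £42,083.56):
Base rate for 22.16 is 16%.
Origin Drenar qualifies under the Ilica–Drenar agreement and 22.16 is covered: preferential rate 7.5% applies instead.
The additional-duty order on 22.16 targets Coros, not Drenar; it does not apply.
Duty = £42,083.56 × 7.5% = £3,156.27.
Total = £0.00 + £3,156.27 = £3,156.27.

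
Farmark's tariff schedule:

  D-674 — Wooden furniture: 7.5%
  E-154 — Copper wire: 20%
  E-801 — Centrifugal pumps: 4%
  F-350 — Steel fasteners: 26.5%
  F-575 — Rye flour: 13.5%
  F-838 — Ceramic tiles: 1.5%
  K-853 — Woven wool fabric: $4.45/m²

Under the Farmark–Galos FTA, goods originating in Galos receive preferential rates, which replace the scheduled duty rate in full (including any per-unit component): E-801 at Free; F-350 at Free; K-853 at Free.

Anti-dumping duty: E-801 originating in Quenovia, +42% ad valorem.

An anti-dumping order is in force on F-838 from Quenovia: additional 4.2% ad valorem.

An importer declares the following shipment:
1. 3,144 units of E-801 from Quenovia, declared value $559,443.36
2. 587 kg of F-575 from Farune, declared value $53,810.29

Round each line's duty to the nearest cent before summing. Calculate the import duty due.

$264,608.34

Line 1 (E-801, Quenovia, 3,144 units, $559,443.36):
Base rate for E-801 is 4%.
E-801 has an FTA preferential rate, but origin Quenovia is not Galos; base rate stands.
Additional duty on E-801 from Quenovia: +42%. Applied ad valorem rate: 4% + 42% = 46%.
Duty = $559,443.36 × 46% = $257,343.95.
Line 2 (F-575, Farune, 587 kg, $53,810.29):
Base rate for F-575 is 13.5%.
Duty = $53,810.29 × 13.5% = $7,264.39.
Total = $257,343.95 + $7,264.39 = $264,608.34.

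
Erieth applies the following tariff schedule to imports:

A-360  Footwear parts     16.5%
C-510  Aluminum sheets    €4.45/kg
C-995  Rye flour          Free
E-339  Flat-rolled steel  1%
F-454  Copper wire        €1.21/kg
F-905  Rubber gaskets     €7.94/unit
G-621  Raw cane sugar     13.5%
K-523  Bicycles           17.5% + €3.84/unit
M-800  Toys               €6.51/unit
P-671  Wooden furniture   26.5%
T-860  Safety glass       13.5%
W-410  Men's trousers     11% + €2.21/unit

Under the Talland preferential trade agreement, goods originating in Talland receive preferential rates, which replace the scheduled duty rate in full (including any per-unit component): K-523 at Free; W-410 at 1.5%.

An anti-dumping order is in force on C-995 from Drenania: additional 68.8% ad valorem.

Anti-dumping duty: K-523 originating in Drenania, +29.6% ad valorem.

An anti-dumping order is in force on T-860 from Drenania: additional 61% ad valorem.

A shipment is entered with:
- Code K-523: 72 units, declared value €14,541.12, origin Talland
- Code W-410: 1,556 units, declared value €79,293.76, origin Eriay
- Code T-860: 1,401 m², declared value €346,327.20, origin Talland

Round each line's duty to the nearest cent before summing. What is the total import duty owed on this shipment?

Line 1 (K-523, Talland, 72 units, €14,541.12):
Base rate for K-523 is 17.5% + €3.84/unit.
Origin Talland qualifies under the Erieth–Talland agreement and K-523 is covered: preferential rate Free applies instead.
The additional-duty order on K-523 targets Drenania, not Talland; it does not apply.
Duty = €14,541.12 × 0% = €0.00.
Line 2 (W-410, Eriay, 1,556 units, €79,293.76):
Base rate for W-410 is 11% + €2.21/unit.
W-410 has an FTA preferential rate, but origin Eriay is not Talland; base rate stands.
Duty = €79,293.76 × 11% + 1,556 × €2.21 = €12,161.07.
Line 3 (T-860, Talland, 1,401 m², €346,327.20):
Base rate for T-860 is 13.5%.
Origin Talland is the FTA partner but T-860 is not on the preference list; base rate stands.
The additional-duty order on T-860 targets Drenania, not Talland; it does not apply.
Duty = €346,327.20 × 13.5% = €46,754.17.
Total = €0.00 + €12,161.07 + €46,754.17 = €58,915.24.

€58,915.24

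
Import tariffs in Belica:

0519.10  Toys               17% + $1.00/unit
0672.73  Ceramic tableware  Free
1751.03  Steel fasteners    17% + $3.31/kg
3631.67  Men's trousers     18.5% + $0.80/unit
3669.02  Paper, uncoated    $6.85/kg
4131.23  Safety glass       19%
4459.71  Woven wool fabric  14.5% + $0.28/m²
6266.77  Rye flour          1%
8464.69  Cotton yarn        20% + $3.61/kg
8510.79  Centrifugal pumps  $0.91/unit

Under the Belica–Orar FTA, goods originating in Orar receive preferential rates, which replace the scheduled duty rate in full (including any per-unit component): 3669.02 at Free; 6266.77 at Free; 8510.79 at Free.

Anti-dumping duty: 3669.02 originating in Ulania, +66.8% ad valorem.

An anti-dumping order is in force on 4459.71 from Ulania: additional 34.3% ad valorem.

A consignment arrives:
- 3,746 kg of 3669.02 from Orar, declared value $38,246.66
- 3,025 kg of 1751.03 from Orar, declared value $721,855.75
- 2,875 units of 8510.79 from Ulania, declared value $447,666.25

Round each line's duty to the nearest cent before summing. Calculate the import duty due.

$135,344.48

Line 1 (3669.02, Orar, 3,746 kg, $38,246.66):
Base rate for 3669.02 is $6.85/kg.
Origin Orar qualifies under the Belica–Orar agreement and 3669.02 is covered: preferential rate Free applies instead.
The additional-duty order on 3669.02 targets Ulania, not Orar; it does not apply.
Duty = $38,246.66 × 0% = $0.00.
Line 2 (1751.03, Orar, 3,025 kg, $721,855.75):
Base rate for 1751.03 is 17% + $3.31/kg.
Origin Orar is the FTA partner but 1751.03 is not on the preference list; base rate stands.
Duty = $721,855.75 × 17% + 3,025 × $3.31 = $132,728.23.
Line 3 (8510.79, Ulania, 2,875 units, $447,666.25):
Base rate for 8510.79 is $0.91/unit.
8510.79 has an FTA preferential rate, but origin Ulania is not Orar; base rate stands.
Duty = 2,875 × $0.91 = $2,616.25.
Total = $0.00 + $132,728.23 + $2,616.25 = $135,344.48.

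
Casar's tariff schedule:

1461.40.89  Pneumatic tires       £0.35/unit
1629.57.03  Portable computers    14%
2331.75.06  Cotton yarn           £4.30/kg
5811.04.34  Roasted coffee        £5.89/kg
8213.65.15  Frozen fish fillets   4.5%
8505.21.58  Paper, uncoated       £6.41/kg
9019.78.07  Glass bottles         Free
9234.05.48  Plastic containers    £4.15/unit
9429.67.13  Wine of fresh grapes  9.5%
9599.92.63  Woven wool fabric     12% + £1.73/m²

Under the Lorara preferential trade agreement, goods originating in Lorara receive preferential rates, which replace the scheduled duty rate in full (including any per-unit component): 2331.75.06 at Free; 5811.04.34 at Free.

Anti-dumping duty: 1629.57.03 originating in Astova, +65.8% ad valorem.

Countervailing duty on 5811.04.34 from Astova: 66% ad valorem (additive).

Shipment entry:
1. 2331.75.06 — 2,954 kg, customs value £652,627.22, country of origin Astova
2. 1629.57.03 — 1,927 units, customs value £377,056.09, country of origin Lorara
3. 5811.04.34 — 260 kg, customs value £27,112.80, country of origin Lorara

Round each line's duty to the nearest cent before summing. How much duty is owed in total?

Line 1 (2331.75.06, Astova, 2,954 kg, £652,627.22):
Base rate for 2331.75.06 is £4.30/kg.
2331.75.06 has an FTA preferential rate, but origin Astova is not Lorara; base rate stands.
Duty = 2,954 × £4.30 = £12,702.20.
Line 2 (1629.57.03, Lorara, 1,927 units, £377,056.09):
Base rate for 1629.57.03 is 14%.
Origin Lorara is the FTA partner but 1629.57.03 is not on the preference list; base rate stands.
The additional-duty order on 1629.57.03 targets Astova, not Lorara; it does not apply.
Duty = £377,056.09 × 14% = £52,787.85.
Line 3 (5811.04.34, Lorara, 260 kg, £27,112.80):
Base rate for 5811.04.34 is £5.89/kg.
Origin Lorara qualifies under the Casar–Lorara agreement and 5811.04.34 is covered: preferential rate Free applies instead.
The additional-duty order on 5811.04.34 targets Astova, not Lorara; it does not apply.
Duty = £27,112.80 × 0% = £0.00.
Total = £12,702.20 + £52,787.85 + £0.00 = £65,490.05.

£65,490.05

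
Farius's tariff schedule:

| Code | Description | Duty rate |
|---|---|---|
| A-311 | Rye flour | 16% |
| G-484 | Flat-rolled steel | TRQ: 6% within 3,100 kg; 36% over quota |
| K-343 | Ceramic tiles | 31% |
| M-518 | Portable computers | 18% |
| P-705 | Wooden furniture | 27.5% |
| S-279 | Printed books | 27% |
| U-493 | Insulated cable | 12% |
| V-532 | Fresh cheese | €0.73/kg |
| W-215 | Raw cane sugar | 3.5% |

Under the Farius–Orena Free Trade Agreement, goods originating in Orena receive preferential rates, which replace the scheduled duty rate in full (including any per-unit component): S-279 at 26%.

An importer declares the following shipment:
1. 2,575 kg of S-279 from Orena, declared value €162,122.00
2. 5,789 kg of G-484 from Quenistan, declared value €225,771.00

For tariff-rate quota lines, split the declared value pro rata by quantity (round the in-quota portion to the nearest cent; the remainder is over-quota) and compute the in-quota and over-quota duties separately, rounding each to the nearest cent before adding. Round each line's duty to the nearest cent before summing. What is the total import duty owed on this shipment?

€87,159.28

Line 1 (S-279, Orena, 2,575 kg, €162,122.00):
Base rate for S-279 is 27%.
Origin Orena qualifies under the Farius–Orena agreement and S-279 is covered: preferential rate 26% applies instead.
Duty = €162,122.00 × 26% = €42,151.72.
Line 2 (G-484, Quenistan, 5,789 kg, €225,771.00):
Code G-484 is under a tariff-rate quota (threshold 3,100 kg). In-quota: 3,100 kg at 6%; over-quota: 2,689 kg at 36%.
Pro-rata value split: in-quota = €225,771.00 × 3,100/5,789 = €120,900.00; over-quota = €225,771.00 − €120,900.00 = €104,871.00.
In-quota duty = €120,900.00 × 6% = €7,254.00. Over-quota duty = €104,871.00 × 36% = €37,753.56.
Line duty = €7,254.00 + €37,753.56 = €45,007.56.
Total = €42,151.72 + €45,007.56 = €87,159.28.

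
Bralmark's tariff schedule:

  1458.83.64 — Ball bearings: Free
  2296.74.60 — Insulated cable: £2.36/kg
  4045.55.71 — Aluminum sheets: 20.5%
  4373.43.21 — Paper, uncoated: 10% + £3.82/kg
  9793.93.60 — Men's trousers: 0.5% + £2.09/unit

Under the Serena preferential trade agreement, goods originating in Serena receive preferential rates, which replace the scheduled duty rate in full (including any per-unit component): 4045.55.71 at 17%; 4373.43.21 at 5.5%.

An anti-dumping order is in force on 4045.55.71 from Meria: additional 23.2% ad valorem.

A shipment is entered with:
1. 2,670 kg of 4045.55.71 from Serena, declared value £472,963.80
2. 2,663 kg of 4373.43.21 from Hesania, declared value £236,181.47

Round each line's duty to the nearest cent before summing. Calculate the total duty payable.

£114,194.66

Line 1 (4045.55.71, Serena, 2,670 kg, £472,963.80):
Base rate for 4045.55.71 is 20.5%.
Origin Serena qualifies under the Bralmark–Serena agreement and 4045.55.71 is covered: preferential rate 17% applies instead.
The additional-duty order on 4045.55.71 targets Meria, not Serena; it does not apply.
Duty = £472,963.80 × 17% = £80,403.85.
Line 2 (4373.43.21, Hesania, 2,663 kg, £236,181.47):
Base rate for 4373.43.21 is 10% + £3.82/kg.
4373.43.21 has an FTA preferential rate, but origin Hesania is not Serena; base rate stands.
Duty = £236,181.47 × 10% + 2,663 × £3.82 = £33,790.81.
Total = £80,403.85 + £33,790.81 = £114,194.66.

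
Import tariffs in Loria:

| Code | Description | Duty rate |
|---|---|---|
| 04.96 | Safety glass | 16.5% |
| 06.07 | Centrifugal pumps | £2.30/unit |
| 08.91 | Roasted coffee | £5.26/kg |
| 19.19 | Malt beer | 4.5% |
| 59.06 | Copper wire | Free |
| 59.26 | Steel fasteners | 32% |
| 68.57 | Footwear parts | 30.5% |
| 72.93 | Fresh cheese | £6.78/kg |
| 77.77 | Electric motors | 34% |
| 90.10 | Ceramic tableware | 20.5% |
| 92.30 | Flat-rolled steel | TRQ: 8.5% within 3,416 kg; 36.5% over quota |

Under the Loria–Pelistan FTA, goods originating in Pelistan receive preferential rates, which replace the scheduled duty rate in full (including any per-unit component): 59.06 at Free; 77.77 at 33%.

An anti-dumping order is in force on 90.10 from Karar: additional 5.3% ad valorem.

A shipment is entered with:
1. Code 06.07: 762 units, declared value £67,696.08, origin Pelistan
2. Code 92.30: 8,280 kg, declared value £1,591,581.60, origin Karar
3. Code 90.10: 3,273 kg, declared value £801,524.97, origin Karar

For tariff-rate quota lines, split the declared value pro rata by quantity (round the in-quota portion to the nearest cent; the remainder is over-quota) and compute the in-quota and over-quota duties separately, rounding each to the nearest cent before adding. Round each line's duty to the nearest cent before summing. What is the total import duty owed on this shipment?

Line 1 (06.07, Pelistan, 762 units, £67,696.08):
Base rate for 06.07 is £2.30/unit.
Origin Pelistan is the FTA partner but 06.07 is not on the preference list; base rate stands.
Duty = 762 × £2.30 = £1,752.60.
Line 2 (92.30, Karar, 8,280 kg, £1,591,581.60):
Code 92.30 is under a tariff-rate quota (threshold 3,416 kg). In-quota: 3,416 kg at 8.5%; over-quota: 4,864 kg at 36.5%.
Pro-rata value split: in-quota = £1,591,581.60 × 3,416/8,280 = £656,623.52; over-quota = £1,591,581.60 − £656,623.52 = £934,958.08.
In-quota duty = £656,623.52 × 8.5% = £55,813.00. Over-quota duty = £934,958.08 × 36.5% = £341,259.70.
Line duty = £55,813.00 + £341,259.70 = £397,072.70.
Line 3 (90.10, Karar, 3,273 kg, £801,524.97):
Base rate for 90.10 is 20.5%.
Additional duty on 90.10 from Karar: +5.3%. Applied ad valorem rate: 20.5% + 5.3% = 25.8%.
Duty = £801,524.97 × 25.8% = £206,793.44.
Total = £1,752.60 + £397,072.70 + £206,793.44 = £605,618.74.

£605,618.74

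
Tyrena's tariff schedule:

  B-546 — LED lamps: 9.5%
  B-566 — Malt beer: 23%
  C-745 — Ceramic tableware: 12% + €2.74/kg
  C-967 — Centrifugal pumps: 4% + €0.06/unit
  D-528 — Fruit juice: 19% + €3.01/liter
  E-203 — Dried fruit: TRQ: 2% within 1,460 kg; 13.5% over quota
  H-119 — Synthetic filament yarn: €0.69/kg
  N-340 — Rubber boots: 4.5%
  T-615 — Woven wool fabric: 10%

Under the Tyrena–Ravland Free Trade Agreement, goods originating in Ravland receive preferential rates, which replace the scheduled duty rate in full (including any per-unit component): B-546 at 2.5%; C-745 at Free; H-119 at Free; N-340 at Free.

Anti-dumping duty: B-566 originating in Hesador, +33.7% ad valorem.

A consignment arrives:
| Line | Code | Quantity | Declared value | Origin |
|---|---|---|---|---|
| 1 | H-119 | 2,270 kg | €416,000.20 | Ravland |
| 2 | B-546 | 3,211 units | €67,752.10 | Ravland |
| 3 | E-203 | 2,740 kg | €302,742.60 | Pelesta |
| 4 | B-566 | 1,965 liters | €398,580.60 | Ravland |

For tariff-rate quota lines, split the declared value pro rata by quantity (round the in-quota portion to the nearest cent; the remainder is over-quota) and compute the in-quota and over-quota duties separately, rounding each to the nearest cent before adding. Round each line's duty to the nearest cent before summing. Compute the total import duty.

Line 1 (H-119, Ravland, 2,270 kg, €416,000.20):
Base rate for H-119 is €0.69/kg.
Origin Ravland qualifies under the Tyrena–Ravland agreement and H-119 is covered: preferential rate Free applies instead.
Duty = €416,000.20 × 0% = €0.00.
Line 2 (B-546, Ravland, 3,211 units, €67,752.10):
Base rate for B-546 is 9.5%.
Origin Ravland qualifies under the Tyrena–Ravland agreement and B-546 is covered: preferential rate 2.5% applies instead.
Duty = €67,752.10 × 2.5% = €1,693.80.
Line 3 (E-203, Pelesta, 2,740 kg, €302,742.60):
Code E-203 is under a tariff-rate quota (threshold 1,460 kg). In-quota: 1,460 kg at 2%; over-quota: 1,280 kg at 13.5%.
Pro-rata value split: in-quota = €302,742.60 × 1,460/2,740 = €161,315.40; over-quota = €302,742.60 − €161,315.40 = €141,427.20.
In-quota duty = €161,315.40 × 2% = €3,226.31. Over-quota duty = €141,427.20 × 13.5% = €19,092.67.
Line duty = €3,226.31 + €19,092.67 = €22,318.98.
Line 4 (B-566, Ravland, 1,965 liters, €398,580.60):
Base rate for B-566 is 23%.
Origin Ravland is the FTA partner but B-566 is not on the preference list; base rate stands.
The additional-duty order on B-566 targets Hesador, not Ravland; it does not apply.
Duty = €398,580.60 × 23% = €91,673.54.
Total = €0.00 + €1,693.80 + €22,318.98 + €91,673.54 = €115,686.32.

€115,686.32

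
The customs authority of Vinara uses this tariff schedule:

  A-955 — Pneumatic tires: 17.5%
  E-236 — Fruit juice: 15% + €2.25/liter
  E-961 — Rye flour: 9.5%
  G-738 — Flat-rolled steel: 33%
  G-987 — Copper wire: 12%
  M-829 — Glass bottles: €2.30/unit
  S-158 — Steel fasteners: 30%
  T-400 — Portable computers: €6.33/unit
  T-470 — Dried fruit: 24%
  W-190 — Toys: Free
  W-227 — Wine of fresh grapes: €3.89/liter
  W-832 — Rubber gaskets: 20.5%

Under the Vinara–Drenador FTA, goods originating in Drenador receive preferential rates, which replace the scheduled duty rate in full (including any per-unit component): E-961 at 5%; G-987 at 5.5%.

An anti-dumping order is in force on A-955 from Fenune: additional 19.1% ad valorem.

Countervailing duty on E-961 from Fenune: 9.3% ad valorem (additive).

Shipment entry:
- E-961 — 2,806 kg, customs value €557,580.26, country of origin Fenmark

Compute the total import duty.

Line 1 (E-961, Fenmark, 2,806 kg, €557,580.26):
Base rate for E-961 is 9.5%.
E-961 has an FTA preferential rate, but origin Fenmark is not Drenador; base rate stands.
The additional-duty order on E-961 targets Fenune, not Fenmark; it does not apply.
Duty = €557,580.26 × 9.5% = €52,970.12.

€52,970.12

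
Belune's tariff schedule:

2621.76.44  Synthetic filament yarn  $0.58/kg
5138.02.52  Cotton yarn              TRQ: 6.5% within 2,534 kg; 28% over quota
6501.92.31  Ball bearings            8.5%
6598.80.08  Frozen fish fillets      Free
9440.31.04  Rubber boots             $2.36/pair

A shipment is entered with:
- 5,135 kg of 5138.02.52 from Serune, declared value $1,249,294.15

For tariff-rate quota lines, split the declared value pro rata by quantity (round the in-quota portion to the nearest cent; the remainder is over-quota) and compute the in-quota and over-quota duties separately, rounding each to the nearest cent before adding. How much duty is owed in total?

$217,255.54

Line 1 (5138.02.52, Serune, 5,135 kg, $1,249,294.15):
Code 5138.02.52 is under a tariff-rate quota (threshold 2,534 kg). In-quota: 2,534 kg at 6.5%; over-quota: 2,601 kg at 28%.
Pro-rata value split: in-quota = $1,249,294.15 × 2,534/5,135 = $616,496.86; over-quota = $1,249,294.15 − $616,496.86 = $632,797.29.
In-quota duty = $616,496.86 × 6.5% = $40,072.30. Over-quota duty = $632,797.29 × 28% = $177,183.24.
Line duty = $40,072.30 + $177,183.24 = $217,255.54.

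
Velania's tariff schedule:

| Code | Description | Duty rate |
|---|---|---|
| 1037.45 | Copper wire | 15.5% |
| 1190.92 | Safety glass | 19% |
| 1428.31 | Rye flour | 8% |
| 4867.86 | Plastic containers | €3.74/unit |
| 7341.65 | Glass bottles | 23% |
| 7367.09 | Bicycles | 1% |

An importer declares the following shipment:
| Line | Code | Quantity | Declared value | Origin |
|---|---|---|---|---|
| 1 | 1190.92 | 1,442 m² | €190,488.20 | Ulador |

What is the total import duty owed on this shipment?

€36,192.76

Line 1 (1190.92, Ulador, 1,442 m², €190,488.20):
Base rate for 1190.92 is 19%.
Duty = €190,488.20 × 19% = €36,192.76.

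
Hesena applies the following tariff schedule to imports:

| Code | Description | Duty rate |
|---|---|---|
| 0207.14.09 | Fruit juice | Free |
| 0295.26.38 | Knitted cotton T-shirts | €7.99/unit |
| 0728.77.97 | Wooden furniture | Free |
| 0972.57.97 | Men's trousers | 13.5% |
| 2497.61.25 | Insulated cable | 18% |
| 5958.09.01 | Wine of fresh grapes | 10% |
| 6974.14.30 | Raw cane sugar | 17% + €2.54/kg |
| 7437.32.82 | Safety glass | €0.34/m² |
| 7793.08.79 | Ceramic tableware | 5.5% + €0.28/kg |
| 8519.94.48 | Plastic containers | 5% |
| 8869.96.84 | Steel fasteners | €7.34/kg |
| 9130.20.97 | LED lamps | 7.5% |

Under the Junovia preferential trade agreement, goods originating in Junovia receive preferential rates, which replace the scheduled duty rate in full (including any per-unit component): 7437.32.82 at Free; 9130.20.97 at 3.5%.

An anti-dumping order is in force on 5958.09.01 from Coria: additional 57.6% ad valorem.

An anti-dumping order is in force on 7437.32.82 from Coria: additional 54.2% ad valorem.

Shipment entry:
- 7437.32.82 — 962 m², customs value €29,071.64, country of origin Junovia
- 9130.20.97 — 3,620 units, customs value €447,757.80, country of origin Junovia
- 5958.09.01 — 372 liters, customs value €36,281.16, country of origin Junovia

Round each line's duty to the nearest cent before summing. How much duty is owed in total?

Line 1 (7437.32.82, Junovia, 962 m², €29,071.64):
Base rate for 7437.32.82 is €0.34/m².
Origin Junovia qualifies under the Hesena–Junovia agreement and 7437.32.82 is covered: preferential rate Free applies instead.
The additional-duty order on 7437.32.82 targets Coria, not Junovia; it does not apply.
Duty = €29,071.64 × 0% = €0.00.
Line 2 (9130.20.97, Junovia, 3,620 units, €447,757.80):
Base rate for 9130.20.97 is 7.5%.
Origin Junovia qualifies under the Hesena–Junovia agreement and 9130.20.97 is covered: preferential rate 3.5% applies instead.
Duty = €447,757.80 × 3.5% = €15,671.52.
Line 3 (5958.09.01, Junovia, 372 liters, €36,281.16):
Base rate for 5958.09.01 is 10%.
Origin Junovia is the FTA partner but 5958.09.01 is not on the preference list; base rate stands.
The additional-duty order on 5958.09.01 targets Coria, not Junovia; it does not apply.
Duty = €36,281.16 × 10% = €3,628.12.
Total = €0.00 + €15,671.52 + €3,628.12 = €19,299.64.

€19,299.64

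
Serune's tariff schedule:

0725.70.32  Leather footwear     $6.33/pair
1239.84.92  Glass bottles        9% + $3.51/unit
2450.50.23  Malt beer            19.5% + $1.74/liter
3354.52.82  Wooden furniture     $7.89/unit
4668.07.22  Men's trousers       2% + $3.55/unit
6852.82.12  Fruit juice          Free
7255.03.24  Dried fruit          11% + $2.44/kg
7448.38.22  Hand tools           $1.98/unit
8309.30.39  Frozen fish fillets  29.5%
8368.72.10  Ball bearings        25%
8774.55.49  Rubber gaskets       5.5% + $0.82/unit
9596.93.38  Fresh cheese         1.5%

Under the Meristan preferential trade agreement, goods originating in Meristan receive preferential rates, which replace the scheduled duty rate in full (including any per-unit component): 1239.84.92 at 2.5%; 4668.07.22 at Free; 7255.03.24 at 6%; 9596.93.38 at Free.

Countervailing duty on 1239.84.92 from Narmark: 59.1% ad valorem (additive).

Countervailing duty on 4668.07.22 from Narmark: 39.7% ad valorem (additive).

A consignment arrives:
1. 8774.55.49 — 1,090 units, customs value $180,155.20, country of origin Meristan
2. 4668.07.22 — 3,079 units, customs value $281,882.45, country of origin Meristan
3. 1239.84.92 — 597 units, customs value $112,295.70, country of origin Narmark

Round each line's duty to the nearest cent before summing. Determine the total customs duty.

Line 1 (8774.55.49, Meristan, 1,090 units, $180,155.20):
Base rate for 8774.55.49 is 5.5% + $0.82/unit.
Origin Meristan is the FTA partner but 8774.55.49 is not on the preference list; base rate stands.
Duty = $180,155.20 × 5.5% + 1,090 × $0.82 = $10,802.34.
Line 2 (4668.07.22, Meristan, 3,079 units, $281,882.45):
Base rate for 4668.07.22 is 2% + $3.55/unit.
Origin Meristan qualifies under the Serune–Meristan agreement and 4668.07.22 is covered: preferential rate Free applies instead.
The additional-duty order on 4668.07.22 targets Narmark, not Meristan; it does not apply.
Duty = $281,882.45 × 0% = $0.00.
Line 3 (1239.84.92, Narmark, 597 units, $112,295.70):
Base rate for 1239.84.92 is 9% + $3.51/unit.
1239.84.92 has an FTA preferential rate, but origin Narmark is not Meristan; base rate stands.
Additional duty on 1239.84.92 from Narmark: +59.1%. Applied ad valorem rate: 9% + 59.1% = 68.1%.
Duty = $112,295.70 × 68.1% + 597 × $3.51 = $78,568.84.
Total = $10,802.34 + $0.00 + $78,568.84 = $89,371.18.

$89,371.18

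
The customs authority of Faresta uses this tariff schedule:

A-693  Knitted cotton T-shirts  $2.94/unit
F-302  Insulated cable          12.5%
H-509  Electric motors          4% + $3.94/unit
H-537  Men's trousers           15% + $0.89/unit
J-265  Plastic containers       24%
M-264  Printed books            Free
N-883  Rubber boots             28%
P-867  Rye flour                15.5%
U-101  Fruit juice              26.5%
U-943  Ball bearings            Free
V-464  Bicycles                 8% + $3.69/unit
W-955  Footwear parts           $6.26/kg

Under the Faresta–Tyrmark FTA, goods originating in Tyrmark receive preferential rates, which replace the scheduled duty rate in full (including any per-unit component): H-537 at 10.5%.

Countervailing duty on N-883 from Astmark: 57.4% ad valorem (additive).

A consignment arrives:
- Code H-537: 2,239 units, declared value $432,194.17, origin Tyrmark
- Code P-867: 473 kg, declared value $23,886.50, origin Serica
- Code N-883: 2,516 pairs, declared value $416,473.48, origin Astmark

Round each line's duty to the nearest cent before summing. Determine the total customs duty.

Line 1 (H-537, Tyrmark, 2,239 units, $432,194.17):
Base rate for H-537 is 15% + $0.89/unit.
Origin Tyrmark qualifies under the Faresta–Tyrmark agreement and H-537 is covered: preferential rate 10.5% applies instead.
Duty = $432,194.17 × 10.5% = $45,380.39.
Line 2 (P-867, Serica, 473 kg, $23,886.50):
Base rate for P-867 is 15.5%.
Duty = $23,886.50 × 15.5% = $3,702.41.
Line 3 (N-883, Astmark, 2,516 pairs, $416,473.48):
Base rate for N-883 is 28%.
Additional duty on N-883 from Astmark: +57.4%. Applied ad valorem rate: 28% + 57.4% = 85.4%.
Duty = $416,473.48 × 85.4% = $355,668.35.
Total = $45,380.39 + $3,702.41 + $355,668.35 = $404,751.15.

$404,751.15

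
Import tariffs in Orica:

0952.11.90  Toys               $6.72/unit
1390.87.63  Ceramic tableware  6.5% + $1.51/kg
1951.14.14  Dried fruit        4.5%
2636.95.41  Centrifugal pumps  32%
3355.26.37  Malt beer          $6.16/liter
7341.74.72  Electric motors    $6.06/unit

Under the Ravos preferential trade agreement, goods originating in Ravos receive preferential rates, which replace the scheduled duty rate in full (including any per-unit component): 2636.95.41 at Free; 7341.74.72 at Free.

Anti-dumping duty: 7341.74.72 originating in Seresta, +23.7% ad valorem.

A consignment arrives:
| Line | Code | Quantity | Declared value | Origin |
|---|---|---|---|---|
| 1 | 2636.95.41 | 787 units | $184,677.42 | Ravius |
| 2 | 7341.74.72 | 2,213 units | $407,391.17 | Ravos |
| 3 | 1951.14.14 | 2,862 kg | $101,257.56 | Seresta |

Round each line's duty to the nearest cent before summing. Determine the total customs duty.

Line 1 (2636.95.41, Ravius, 787 units, $184,677.42):
Base rate for 2636.95.41 is 32%.
2636.95.41 has an FTA preferential rate, but origin Ravius is not Ravos; base rate stands.
Duty = $184,677.42 × 32% = $59,096.77.
Line 2 (7341.74.72, Ravos, 2,213 units, $407,391.17):
Base rate for 7341.74.72 is $6.06/unit.
Origin Ravos qualifies under the Orica–Ravos agreement and 7341.74.72 is covered: preferential rate Free applies instead.
The additional-duty order on 7341.74.72 targets Seresta, not Ravos; it does not apply.
Duty = $407,391.17 × 0% = $0.00.
Line 3 (1951.14.14, Seresta, 2,862 kg, $101,257.56):
Base rate for 1951.14.14 is 4.5%.
Duty = $101,257.56 × 4.5% = $4,556.59.
Total = $59,096.77 + $0.00 + $4,556.59 = $63,653.36.

$63,653.36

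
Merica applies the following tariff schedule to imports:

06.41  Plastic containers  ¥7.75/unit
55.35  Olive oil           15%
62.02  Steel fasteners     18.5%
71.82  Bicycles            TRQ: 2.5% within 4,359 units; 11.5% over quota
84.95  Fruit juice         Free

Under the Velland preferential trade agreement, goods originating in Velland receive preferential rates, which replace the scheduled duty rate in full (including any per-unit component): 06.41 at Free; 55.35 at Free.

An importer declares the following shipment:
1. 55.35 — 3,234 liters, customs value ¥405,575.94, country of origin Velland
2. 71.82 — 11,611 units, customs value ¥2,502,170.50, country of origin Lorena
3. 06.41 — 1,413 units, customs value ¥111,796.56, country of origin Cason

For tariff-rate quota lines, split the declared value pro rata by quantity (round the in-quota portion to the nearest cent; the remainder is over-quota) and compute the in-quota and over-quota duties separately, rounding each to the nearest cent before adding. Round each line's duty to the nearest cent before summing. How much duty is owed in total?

Line 1 (55.35, Velland, 3,234 liters, ¥405,575.94):
Base rate for 55.35 is 15%.
Origin Velland qualifies under the Merica–Velland agreement and 55.35 is covered: preferential rate Free applies instead.
Duty = ¥405,575.94 × 0% = ¥0.00.
Line 2 (71.82, Lorena, 11,611 units, ¥2,502,170.50):
Code 71.82 is under a tariff-rate quota (threshold 4,359 units). In-quota: 4,359 units at 2.5%; over-quota: 7,252 units at 11.5%.
Pro-rata value split: in-quota = ¥2,502,170.50 × 4,359/11,611 = ¥939,364.50; over-quota = ¥2,502,170.50 − ¥939,364.50 = ¥1,562,806.00.
In-quota duty = ¥939,364.50 × 2.5% = ¥23,484.11. Over-quota duty = ¥1,562,806.00 × 11.5% = ¥179,722.69.
Line duty = ¥23,484.11 + ¥179,722.69 = ¥203,206.80.
Line 3 (06.41, Cason, 1,413 units, ¥111,796.56):
Base rate for 06.41 is ¥7.75/unit.
06.41 has an FTA preferential rate, but origin Cason is not Velland; base rate stands.
Duty = 1,413 × ¥7.75 = ¥10,950.75.
Total = ¥0.00 + ¥203,206.80 + ¥10,950.75 = ¥214,157.55.

¥214,157.55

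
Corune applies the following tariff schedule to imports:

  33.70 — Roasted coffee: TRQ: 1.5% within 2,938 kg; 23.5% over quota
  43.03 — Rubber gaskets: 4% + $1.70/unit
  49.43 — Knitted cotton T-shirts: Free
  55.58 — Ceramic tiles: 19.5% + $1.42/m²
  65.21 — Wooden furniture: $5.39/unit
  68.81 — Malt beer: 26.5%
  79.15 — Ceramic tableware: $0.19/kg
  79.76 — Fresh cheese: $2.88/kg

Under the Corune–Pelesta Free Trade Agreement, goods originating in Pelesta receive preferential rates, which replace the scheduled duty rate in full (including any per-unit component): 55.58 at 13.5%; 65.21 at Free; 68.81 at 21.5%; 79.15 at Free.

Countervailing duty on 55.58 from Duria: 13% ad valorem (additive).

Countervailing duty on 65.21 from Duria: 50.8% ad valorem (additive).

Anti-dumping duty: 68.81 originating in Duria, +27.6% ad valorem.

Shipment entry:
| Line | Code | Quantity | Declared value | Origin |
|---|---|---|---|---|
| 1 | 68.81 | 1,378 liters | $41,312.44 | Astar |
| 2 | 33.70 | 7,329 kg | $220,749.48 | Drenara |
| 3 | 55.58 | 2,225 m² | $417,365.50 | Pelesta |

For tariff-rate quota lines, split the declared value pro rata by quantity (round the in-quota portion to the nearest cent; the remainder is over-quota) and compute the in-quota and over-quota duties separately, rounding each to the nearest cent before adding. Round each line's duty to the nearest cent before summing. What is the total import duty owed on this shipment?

$99,699.91

Line 1 (68.81, Astar, 1,378 liters, $41,312.44):
Base rate for 68.81 is 26.5%.
68.81 has an FTA preferential rate, but origin Astar is not Pelesta; base rate stands.
The additional-duty order on 68.81 targets Duria, not Astar; it does not apply.
Duty = $41,312.44 × 26.5% = $10,947.80.
Line 2 (33.70, Drenara, 7,329 kg, $220,749.48):
Code 33.70 is under a tariff-rate quota (threshold 2,938 kg). In-quota: 2,938 kg at 1.5%; over-quota: 4,391 kg at 23.5%.
Pro-rata value split: in-quota = $220,749.48 × 2,938/7,329 = $88,492.56; over-quota = $220,749.48 − $88,492.56 = $132,256.92.
In-quota duty = $88,492.56 × 1.5% = $1,327.39. Over-quota duty = $132,256.92 × 23.5% = $31,080.38.
Line duty = $1,327.39 + $31,080.38 = $32,407.77.
Line 3 (55.58, Pelesta, 2,225 m², $417,365.50):
Base rate for 55.58 is 19.5% + $1.42/m².
Origin Pelesta qualifies under the Corune–Pelesta agreement and 55.58 is covered: preferential rate 13.5% applies instead.
The additional-duty order on 55.58 targets Duria, not Pelesta; it does not apply.
Duty = $417,365.50 × 13.5% = $56,344.34.
Total = $10,947.80 + $32,407.77 + $56,344.34 = $99,699.91.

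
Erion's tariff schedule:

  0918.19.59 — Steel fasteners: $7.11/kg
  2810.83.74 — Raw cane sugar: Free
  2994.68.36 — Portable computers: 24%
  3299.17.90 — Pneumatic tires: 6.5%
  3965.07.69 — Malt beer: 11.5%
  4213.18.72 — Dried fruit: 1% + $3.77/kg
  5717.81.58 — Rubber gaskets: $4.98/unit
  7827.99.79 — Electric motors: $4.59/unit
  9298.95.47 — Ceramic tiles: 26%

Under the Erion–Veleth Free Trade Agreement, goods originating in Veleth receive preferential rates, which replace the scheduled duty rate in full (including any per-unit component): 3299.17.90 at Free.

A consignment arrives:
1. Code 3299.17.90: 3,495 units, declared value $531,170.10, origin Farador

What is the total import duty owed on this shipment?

Line 1 (3299.17.90, Farador, 3,495 units, $531,170.10):
Base rate for 3299.17.90 is 6.5%.
3299.17.90 has an FTA preferential rate, but origin Farador is not Veleth; base rate stands.
Duty = $531,170.10 × 6.5% = $34,526.06.

$34,526.06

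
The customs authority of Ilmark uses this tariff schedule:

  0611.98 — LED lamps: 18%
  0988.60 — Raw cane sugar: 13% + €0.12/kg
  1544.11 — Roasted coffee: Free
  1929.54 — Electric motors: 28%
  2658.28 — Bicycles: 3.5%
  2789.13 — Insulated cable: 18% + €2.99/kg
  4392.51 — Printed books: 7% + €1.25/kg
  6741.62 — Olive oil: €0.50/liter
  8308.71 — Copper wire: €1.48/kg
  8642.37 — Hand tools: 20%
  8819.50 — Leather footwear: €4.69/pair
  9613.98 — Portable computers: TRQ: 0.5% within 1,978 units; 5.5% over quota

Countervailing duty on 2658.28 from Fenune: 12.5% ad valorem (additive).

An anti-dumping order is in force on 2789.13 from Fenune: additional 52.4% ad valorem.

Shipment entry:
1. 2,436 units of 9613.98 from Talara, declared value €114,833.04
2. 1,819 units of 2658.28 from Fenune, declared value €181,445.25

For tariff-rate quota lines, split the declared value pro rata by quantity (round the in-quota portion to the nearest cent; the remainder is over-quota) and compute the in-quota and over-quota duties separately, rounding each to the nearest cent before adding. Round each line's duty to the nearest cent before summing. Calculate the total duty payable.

Line 1 (9613.98, Talara, 2,436 units, €114,833.04):
Code 9613.98 is under a tariff-rate quota (threshold 1,978 units). In-quota: 1,978 units at 0.5%; over-quota: 458 units at 5.5%.
Pro-rata value split: in-quota = €114,833.04 × 1,978/2,436 = €93,242.92; over-quota = €114,833.04 − €93,242.92 = €21,590.12.
In-quota duty = €93,242.92 × 0.5% = €466.21. Over-quota duty = €21,590.12 × 5.5% = €1,187.46.
Line duty = €466.21 + €1,187.46 = €1,653.67.
Line 2 (2658.28, Fenune, 1,819 units, €181,445.25):
Base rate for 2658.28 is 3.5%.
Additional duty on 2658.28 from Fenune: +12.5%. Applied ad valorem rate: 3.5% + 12.5% = 16%.
Duty = €181,445.25 × 16% = €29,031.24.
Total = €1,653.67 + €29,031.24 = €30,684.91.

€30,684.91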